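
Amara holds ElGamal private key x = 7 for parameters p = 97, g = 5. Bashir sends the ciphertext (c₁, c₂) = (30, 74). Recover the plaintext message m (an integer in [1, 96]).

Shared mask s = c₁^x mod p = 30^7 mod 97.
30^1 ≡ 30 (mod 97)
30^2 = (30^1)^2 ≡ 30^2 = 900 ≡ 27 (mod 97)
30^4 = (30^2)^2 ≡ 27^2 = 729 ≡ 50 (mod 97)
30^7 = 30^4 · 30^2 · 30^1 ≡ 50 · 27 · 30 ≡ 51 (mod 97).
So s = 51; s⁻¹ ≡ 78 (mod 97).
m = c₂ · s⁻¹ mod 97 = 74 · 78 mod 97 = 49.

49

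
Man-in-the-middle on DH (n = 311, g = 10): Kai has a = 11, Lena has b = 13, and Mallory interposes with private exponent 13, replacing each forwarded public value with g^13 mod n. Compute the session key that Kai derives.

Kai receives Mallory's public value M = 10^13 mod 311 instead of the honest one.
10^1 ≡ 10 (mod 311)
10^2 = (10^1)^2 ≡ 10^2 = 100 ≡ 100 (mod 311)
10^4 = (10^2)^2 ≡ 100^2 = 10000 ≡ 48 (mod 311)
10^8 = (10^4)^2 ≡ 48^2 = 2304 ≡ 127 (mod 311)
10^13 = 10^8 · 10^4 · 10^1 ≡ 127 · 48 · 10 ≡ 4 (mod 311).
So M = 4. Kai computes K = M^11 mod 311.
4^1 ≡ 4 (mod 311)
4^2 = (4^1)^2 ≡ 4^2 = 16 ≡ 16 (mod 311)
4^4 = (4^2)^2 ≡ 16^2 = 256 ≡ 256 (mod 311)
4^8 = (4^4)^2 ≡ 256^2 = 65536 ≡ 226 (mod 311)
4^11 = 4^8 · 4^2 · 4^1 ≡ 226 · 16 · 4 ≡ 158 (mod 311).

158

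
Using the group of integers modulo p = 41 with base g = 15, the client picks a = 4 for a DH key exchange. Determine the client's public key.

31

Public value = 15^4 mod 41.
15^1 ≡ 15 (mod 41)
15^2 = (15^1)^2 ≡ 15^2 = 225 ≡ 20 (mod 41)
15^4 = (15^2)^2 ≡ 20^2 = 400 ≡ 31 (mod 41)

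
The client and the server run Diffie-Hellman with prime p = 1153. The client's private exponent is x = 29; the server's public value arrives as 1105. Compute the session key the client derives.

1067

Shared key K = 1105^29 mod 1153.
1105^1 ≡ 1105 (mod 1153)
1105^2 = (1105^1)^2 ≡ 1105^2 = 1221025 ≡ 1151 (mod 1153)
1105^4 = (1105^2)^2 ≡ 1151^2 = 1324801 ≡ 4 (mod 1153)
1105^8 = (1105^4)^2 ≡ 4^2 = 16 ≡ 16 (mod 1153)
1105^16 = (1105^8)^2 ≡ 16^2 = 256 ≡ 256 (mod 1153)
1105^29 = 1105^16 · 1105^8 · 1105^4 · 1105^1 ≡ 256 · 16 · 4 · 1105 ≡ 1067 (mod 1153).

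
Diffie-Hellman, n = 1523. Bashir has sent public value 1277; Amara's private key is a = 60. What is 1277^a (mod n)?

1181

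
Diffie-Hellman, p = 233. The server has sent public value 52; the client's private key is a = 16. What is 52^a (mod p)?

71

Shared key K = 52^16 mod 233.
52^1 ≡ 52 (mod 233)
52^2 = (52^1)^2 ≡ 52^2 = 2704 ≡ 141 (mod 233)
52^4 = (52^2)^2 ≡ 141^2 = 19881 ≡ 76 (mod 233)
52^8 = (52^4)^2 ≡ 76^2 = 5776 ≡ 184 (mod 233)
52^16 = (52^8)^2 ≡ 184^2 = 33856 ≡ 71 (mod 233)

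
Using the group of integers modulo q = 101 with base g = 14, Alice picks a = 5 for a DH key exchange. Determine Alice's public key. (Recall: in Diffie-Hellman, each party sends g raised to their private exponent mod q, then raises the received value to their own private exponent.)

100

Public value = 14^5 (mod 101).
14^1 ≡ 14 (mod 101)
14^2 = (14^1)^2 ≡ 14^2 = 196 ≡ 95 (mod 101)
14^4 = (14^2)^2 ≡ 95^2 = 9025 ≡ 36 (mod 101)
14^5 = 14^4 · 14^1 ≡ 36 · 14 ≡ 100 (mod 101).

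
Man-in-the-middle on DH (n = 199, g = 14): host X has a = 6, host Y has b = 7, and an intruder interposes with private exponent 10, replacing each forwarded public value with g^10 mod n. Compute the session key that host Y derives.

Host Y receives an intruder's public value M = 14^10 mod 199 instead of the honest one.
14^1 ≡ 14 (mod 199)
14^2 = (14^1)^2 ≡ 14^2 = 196 ≡ 196 (mod 199)
14^4 = (14^2)^2 ≡ 196^2 = 38416 ≡ 9 (mod 199)
14^8 = (14^4)^2 ≡ 9^2 = 81 ≡ 81 (mod 199)
14^10 = 14^8 · 14^2 ≡ 81 · 196 ≡ 155 (mod 199).
So M = 155. Host Y computes K = M^7 mod 199.
155^1 ≡ 155 (mod 199)
155^2 = (155^1)^2 ≡ 155^2 = 24025 ≡ 145 (mod 199)
155^4 = (155^2)^2 ≡ 145^2 = 21025 ≡ 130 (mod 199)
155^7 = 155^4 · 155^2 · 155^1 ≡ 130 · 145 · 155 ≡ 32 (mod 199).

32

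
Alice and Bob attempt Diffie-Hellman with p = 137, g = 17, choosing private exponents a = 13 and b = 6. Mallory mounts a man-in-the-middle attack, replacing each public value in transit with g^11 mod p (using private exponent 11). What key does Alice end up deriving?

109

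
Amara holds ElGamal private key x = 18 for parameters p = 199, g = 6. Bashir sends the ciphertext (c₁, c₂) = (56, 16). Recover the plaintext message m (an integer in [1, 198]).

56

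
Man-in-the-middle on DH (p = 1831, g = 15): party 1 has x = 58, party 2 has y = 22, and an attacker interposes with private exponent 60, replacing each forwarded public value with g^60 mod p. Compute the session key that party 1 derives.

Party 1 receives an attacker's public value M = 15^60 mod 1831 instead of the honest one.
15^1 ≡ 15 (mod 1831)
15^2 = (15^1)^2 ≡ 15^2 = 225 ≡ 225 (mod 1831)
15^4 = (15^2)^2 ≡ 225^2 = 50625 ≡ 1188 (mod 1831)
15^8 = (15^4)^2 ≡ 1188^2 = 1411344 ≡ 1474 (mod 1831)
15^16 = (15^8)^2 ≡ 1474^2 = 2172676 ≡ 1110 (mod 1831)
15^32 = (15^16)^2 ≡ 1110^2 = 1232100 ≡ 1668 (mod 1831)
15^60 = 15^32 · 15^16 · 15^8 · 15^4 ≡ 1668 · 1110 · 1474 · 1188 ≡ 289 (mod 1831).
So M = 289. Party 1 computes K = M^58 mod 1831.
289^1 ≡ 289 (mod 1831)
289^2 = (289^1)^2 ≡ 289^2 = 83521 ≡ 1126 (mod 1831)
289^4 = (289^2)^2 ≡ 1126^2 = 1267876 ≡ 824 (mod 1831)
289^8 = (289^4)^2 ≡ 824^2 = 678976 ≡ 1506 (mod 1831)
289^16 = (289^8)^2 ≡ 1506^2 = 2268036 ≡ 1258 (mod 1831)
289^32 = (289^16)^2 ≡ 1258^2 = 1582564 ≡ 580 (mod 1831)
289^58 = 289^32 · 289^16 · 289^8 · 289^2 ≡ 580 · 1258 · 1506 · 1126 ≡ 287 (mod 1831).

287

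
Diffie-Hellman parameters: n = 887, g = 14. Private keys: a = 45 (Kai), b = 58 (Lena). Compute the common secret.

Kai sends A = g^a mod n = 14^45 mod 887.
14^1 ≡ 14 (mod 887)
14^2 = (14^1)^2 ≡ 14^2 = 196 ≡ 196 (mod 887)
14^4 = (14^2)^2 ≡ 196^2 = 38416 ≡ 275 (mod 887)
14^8 = (14^4)^2 ≡ 275^2 = 75625 ≡ 230 (mod 887)
14^16 = (14^8)^2 ≡ 230^2 = 52900 ≡ 567 (mod 887)
14^32 = (14^16)^2 ≡ 567^2 = 321489 ≡ 395 (mod 887)
14^45 = 14^32 · 14^8 · 14^4 · 14^1 ≡ 395 · 230 · 275 · 14 ≡ 16 (mod 887).
So A = 16. Lena then computes K = A^b mod n = 16^58 mod 887.
16^1 ≡ 16 (mod 887)
16^2 = (16^1)^2 ≡ 16^2 = 256 ≡ 256 (mod 887)
16^4 = (16^2)^2 ≡ 256^2 = 65536 ≡ 785 (mod 887)
16^8 = (16^4)^2 ≡ 785^2 = 616225 ≡ 647 (mod 887)
16^16 = (16^8)^2 ≡ 647^2 = 418609 ≡ 832 (mod 887)
16^32 = (16^16)^2 ≡ 832^2 = 692224 ≡ 364 (mod 887)
16^58 = 16^32 · 16^16 · 16^8 · 16^2 ≡ 364 · 832 · 647 · 256 ≡ 177 (mod 887).

177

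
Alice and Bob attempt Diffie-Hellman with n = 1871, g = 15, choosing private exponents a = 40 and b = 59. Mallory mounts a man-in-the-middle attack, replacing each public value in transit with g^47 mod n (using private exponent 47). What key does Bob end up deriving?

1488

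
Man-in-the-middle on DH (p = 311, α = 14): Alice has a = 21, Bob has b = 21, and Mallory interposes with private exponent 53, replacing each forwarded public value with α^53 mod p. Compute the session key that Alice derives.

Alice receives Mallory's public value M = 14^53 mod 311 instead of the honest one.
14^1 ≡ 14 (mod 311)
14^2 = (14^1)^2 ≡ 14^2 = 196 ≡ 196 (mod 311)
14^4 = (14^2)^2 ≡ 196^2 = 38416 ≡ 163 (mod 311)
14^8 = (14^4)^2 ≡ 163^2 = 26569 ≡ 134 (mod 311)
14^16 = (14^8)^2 ≡ 134^2 = 17956 ≡ 229 (mod 311)
14^32 = (14^16)^2 ≡ 229^2 = 52441 ≡ 193 (mod 311)
14^53 = 14^32 · 14^16 · 14^4 · 14^1 ≡ 193 · 229 · 163 · 14 ≡ 254 (mod 311).
So M = 254. Alice computes K = M^21 mod 311.
254^1 ≡ 254 (mod 311)
254^2 = (254^1)^2 ≡ 254^2 = 64516 ≡ 139 (mod 311)
254^4 = (254^2)^2 ≡ 139^2 = 19321 ≡ 39 (mod 311)
254^8 = (254^4)^2 ≡ 39^2 = 1521 ≡ 277 (mod 311)
254^16 = (254^8)^2 ≡ 277^2 = 76729 ≡ 223 (mod 311)
254^21 = 254^16 · 254^4 · 254^1 ≡ 223 · 39 · 254 ≡ 5 (mod 311).

5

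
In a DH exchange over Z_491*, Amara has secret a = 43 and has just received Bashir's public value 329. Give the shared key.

305

Shared key K = 329^43 mod 491.
329^1 ≡ 329 (mod 491)
329^2 = (329^1)^2 ≡ 329^2 = 108241 ≡ 221 (mod 491)
329^4 = (329^2)^2 ≡ 221^2 = 48841 ≡ 232 (mod 491)
329^8 = (329^4)^2 ≡ 232^2 = 53824 ≡ 305 (mod 491)
329^16 = (329^8)^2 ≡ 305^2 = 93025 ≡ 226 (mod 491)
329^32 = (329^16)^2 ≡ 226^2 = 51076 ≡ 12 (mod 491)
329^43 = 329^32 · 329^8 · 329^2 · 329^1 ≡ 12 · 305 · 221 · 329 ≡ 305 (mod 491).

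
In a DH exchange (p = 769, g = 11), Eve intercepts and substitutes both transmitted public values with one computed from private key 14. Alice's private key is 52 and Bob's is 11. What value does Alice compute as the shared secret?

753

Alice receives Eve's public value M = 11^14 mod 769 instead of the honest one.
11^1 ≡ 11 (mod 769)
11^2 = (11^1)^2 ≡ 11^2 = 121 ≡ 121 (mod 769)
11^4 = (11^2)^2 ≡ 121^2 = 14641 ≡ 30 (mod 769)
11^8 = (11^4)^2 ≡ 30^2 = 900 ≡ 131 (mod 769)
11^14 = 11^8 · 11^4 · 11^2 ≡ 131 · 30 · 121 ≡ 288 (mod 769).
So M = 288. Alice computes K = M^52 mod 769.
288^1 ≡ 288 (mod 769)
288^2 = (288^1)^2 ≡ 288^2 = 82944 ≡ 661 (mod 769)
288^4 = (288^2)^2 ≡ 661^2 = 436921 ≡ 129 (mod 769)
288^8 = (288^4)^2 ≡ 129^2 = 16641 ≡ 492 (mod 769)
288^16 = (288^8)^2 ≡ 492^2 = 242064 ≡ 598 (mod 769)
288^32 = (288^16)^2 ≡ 598^2 = 357604 ≡ 19 (mod 769)
288^52 = 288^32 · 288^16 · 288^4 ≡ 19 · 598 · 129 ≡ 753 (mod 769).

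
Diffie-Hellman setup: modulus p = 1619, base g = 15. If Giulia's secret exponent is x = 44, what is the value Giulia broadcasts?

1601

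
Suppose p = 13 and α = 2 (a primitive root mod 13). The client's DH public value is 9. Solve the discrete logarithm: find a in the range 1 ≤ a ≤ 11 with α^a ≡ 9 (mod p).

8

Try successive powers of 2 modulo 13:
2^1 ≡ 2
2^2 ≡ 4
2^3 ≡ 8
2^4 ≡ 3
2^5 ≡ 6
2^6 ≡ 12
2^7 ≡ 11
2^8 ≡ 9
Found: a = 8.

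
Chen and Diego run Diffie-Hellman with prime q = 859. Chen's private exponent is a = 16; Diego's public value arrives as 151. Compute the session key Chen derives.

741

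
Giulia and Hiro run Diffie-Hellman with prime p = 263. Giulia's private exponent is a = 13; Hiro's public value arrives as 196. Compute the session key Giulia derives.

248

Shared key K = 196^13 mod 263.
196^1 ≡ 196 (mod 263)
196^2 = (196^1)^2 ≡ 196^2 = 38416 ≡ 18 (mod 263)
196^4 = (196^2)^2 ≡ 18^2 = 324 ≡ 61 (mod 263)
196^8 = (196^4)^2 ≡ 61^2 = 3721 ≡ 39 (mod 263)
196^13 = 196^8 · 196^4 · 196^1 ≡ 39 · 61 · 196 ≡ 248 (mod 263).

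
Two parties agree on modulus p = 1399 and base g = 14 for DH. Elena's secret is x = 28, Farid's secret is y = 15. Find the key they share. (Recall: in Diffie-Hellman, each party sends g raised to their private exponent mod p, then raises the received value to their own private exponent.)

851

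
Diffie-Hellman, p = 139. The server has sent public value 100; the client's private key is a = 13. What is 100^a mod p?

Shared key K = 100^13 mod 139.
100^1 ≡ 100 (mod 139)
100^2 = (100^1)^2 ≡ 100^2 = 10000 ≡ 131 (mod 139)
100^4 = (100^2)^2 ≡ 131^2 = 17161 ≡ 64 (mod 139)
100^8 = (100^4)^2 ≡ 64^2 = 4096 ≡ 65 (mod 139)
100^13 = 100^8 · 100^4 · 100^1 ≡ 65 · 64 · 100 ≡ 112 (mod 139).

112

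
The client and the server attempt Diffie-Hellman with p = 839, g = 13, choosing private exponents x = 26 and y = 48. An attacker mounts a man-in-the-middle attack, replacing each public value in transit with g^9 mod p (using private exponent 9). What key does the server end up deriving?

560

The server receives an attacker's public value M = 13^9 mod 839 instead of the honest one.
13^1 ≡ 13 (mod 839)
13^2 = (13^1)^2 ≡ 13^2 = 169 ≡ 169 (mod 839)
13^4 = (13^2)^2 ≡ 169^2 = 28561 ≡ 35 (mod 839)
13^8 = (13^4)^2 ≡ 35^2 = 1225 ≡ 386 (mod 839)
13^9 = 13^8 · 13^1 ≡ 386 · 13 ≡ 823 (mod 839).
So M = 823. The server computes K = M^48 mod 839.
823^1 ≡ 823 (mod 839)
823^2 = (823^1)^2 ≡ 823^2 = 677329 ≡ 256 (mod 839)
823^4 = (823^2)^2 ≡ 256^2 = 65536 ≡ 94 (mod 839)
823^8 = (823^4)^2 ≡ 94^2 = 8836 ≡ 446 (mod 839)
823^16 = (823^8)^2 ≡ 446^2 = 198916 ≡ 73 (mod 839)
823^32 = (823^16)^2 ≡ 73^2 = 5329 ≡ 295 (mod 839)
823^48 = 823^32 · 823^16 ≡ 295 · 73 ≡ 560 (mod 839).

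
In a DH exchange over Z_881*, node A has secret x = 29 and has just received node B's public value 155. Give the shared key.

602

Shared key K = 155^29 mod 881.
155^1 ≡ 155 (mod 881)
155^2 = (155^1)^2 ≡ 155^2 = 24025 ≡ 238 (mod 881)
155^4 = (155^2)^2 ≡ 238^2 = 56644 ≡ 260 (mod 881)
155^8 = (155^4)^2 ≡ 260^2 = 67600 ≡ 644 (mod 881)
155^16 = (155^8)^2 ≡ 644^2 = 414736 ≡ 666 (mod 881)
155^29 = 155^16 · 155^8 · 155^4 · 155^1 ≡ 666 · 644 · 260 · 155 ≡ 602 (mod 881).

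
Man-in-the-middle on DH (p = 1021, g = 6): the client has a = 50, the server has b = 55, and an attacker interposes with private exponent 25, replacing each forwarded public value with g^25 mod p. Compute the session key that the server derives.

670

The server receives an attacker's public value M = 6^25 mod 1021 instead of the honest one.
6^1 ≡ 6 (mod 1021)
6^2 = (6^1)^2 ≡ 6^2 = 36 ≡ 36 (mod 1021)
6^4 = (6^2)^2 ≡ 36^2 = 1296 ≡ 275 (mod 1021)
6^8 = (6^4)^2 ≡ 275^2 = 75625 ≡ 71 (mod 1021)
6^16 = (6^8)^2 ≡ 71^2 = 5041 ≡ 957 (mod 1021)
6^25 = 6^16 · 6^8 · 6^1 ≡ 957 · 71 · 6 ≡ 303 (mod 1021).
So M = 303. The server computes K = M^55 mod 1021.
303^1 ≡ 303 (mod 1021)
303^2 = (303^1)^2 ≡ 303^2 = 91809 ≡ 940 (mod 1021)
303^4 = (303^2)^2 ≡ 940^2 = 883600 ≡ 435 (mod 1021)
303^8 = (303^4)^2 ≡ 435^2 = 189225 ≡ 340 (mod 1021)
303^16 = (303^8)^2 ≡ 340^2 = 115600 ≡ 227 (mod 1021)
303^32 = (303^16)^2 ≡ 227^2 = 51529 ≡ 479 (mod 1021)
303^55 = 303^32 · 303^16 · 303^4 · 303^2 · 303^1 ≡ 479 · 227 · 435 · 940 · 303 ≡ 670 (mod 1021).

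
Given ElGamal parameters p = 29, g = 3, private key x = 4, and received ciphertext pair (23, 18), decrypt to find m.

27

Shared mask s = c₁^x mod p = 23^4 mod 29.
23^1 ≡ 23 (mod 29)
23^2 = (23^1)^2 ≡ 23^2 = 529 ≡ 7 (mod 29)
23^4 = (23^2)^2 ≡ 7^2 = 49 ≡ 20 (mod 29)
So s = 20; s⁻¹ ≡ 16 (mod 29).
m = c₂ · s⁻¹ mod 29 = 18 · 16 mod 29 = 27.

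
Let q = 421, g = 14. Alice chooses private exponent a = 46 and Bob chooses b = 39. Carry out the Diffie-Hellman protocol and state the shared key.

Bob sends B = g^b mod q = 14^39 mod 421.
14^1 ≡ 14 (mod 421)
14^2 = (14^1)^2 ≡ 14^2 = 196 ≡ 196 (mod 421)
14^4 = (14^2)^2 ≡ 196^2 = 38416 ≡ 105 (mod 421)
14^8 = (14^4)^2 ≡ 105^2 = 11025 ≡ 79 (mod 421)
14^16 = (14^8)^2 ≡ 79^2 = 6241 ≡ 347 (mod 421)
14^32 = (14^16)^2 ≡ 347^2 = 120409 ≡ 3 (mod 421)
14^39 = 14^32 · 14^4 · 14^2 · 14^1 ≡ 3 · 105 · 196 · 14 ≡ 47 (mod 421).
So B = 47. Alice then computes K = B^a mod q = 47^46 mod 421.
47^1 ≡ 47 (mod 421)
47^2 = (47^1)^2 ≡ 47^2 = 2209 ≡ 104 (mod 421)
47^4 = (47^2)^2 ≡ 104^2 = 10816 ≡ 291 (mod 421)
47^8 = (47^4)^2 ≡ 291^2 = 84681 ≡ 60 (mod 421)
47^16 = (47^8)^2 ≡ 60^2 = 3600 ≡ 232 (mod 421)
47^32 = (47^16)^2 ≡ 232^2 = 53824 ≡ 357 (mod 421)
47^46 = 47^32 · 47^8 · 47^4 · 47^2 ≡ 357 · 60 · 291 · 104 ≡ 343 (mod 421).

343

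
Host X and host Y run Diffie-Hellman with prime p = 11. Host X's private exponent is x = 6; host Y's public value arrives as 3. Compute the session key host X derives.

Shared key K = 3^6 mod 11.
3^1 ≡ 3 (mod 11)
3^2 = (3^1)^2 ≡ 3^2 = 9 ≡ 9 (mod 11)
3^4 = (3^2)^2 ≡ 9^2 = 81 ≡ 4 (mod 11)
3^6 = 3^4 · 3^2 ≡ 4 · 9 ≡ 3 (mod 11).

3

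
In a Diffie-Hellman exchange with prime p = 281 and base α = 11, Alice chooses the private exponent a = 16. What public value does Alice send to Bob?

Public value = 11^16 (mod 281).
11^1 ≡ 11 (mod 281)
11^2 = (11^1)^2 ≡ 11^2 = 121 ≡ 121 (mod 281)
11^4 = (11^2)^2 ≡ 121^2 = 14641 ≡ 29 (mod 281)
11^8 = (11^4)^2 ≡ 29^2 = 841 ≡ 279 (mod 281)
11^16 = (11^8)^2 ≡ 279^2 = 77841 ≡ 4 (mod 281)

4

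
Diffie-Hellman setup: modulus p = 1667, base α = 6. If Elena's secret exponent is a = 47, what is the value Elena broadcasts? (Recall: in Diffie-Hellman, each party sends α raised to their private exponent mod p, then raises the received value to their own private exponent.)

1282

Public value = 6^{47} \pmod{1667}.
6^1 ≡ 6 (mod 1667)
6^2 = (6^1)^2 ≡ 6^2 = 36 ≡ 36 (mod 1667)
6^4 = (6^2)^2 ≡ 36^2 = 1296 ≡ 1296 (mod 1667)
6^8 = (6^4)^2 ≡ 1296^2 = 1679616 ≡ 947 (mod 1667)
6^16 = (6^8)^2 ≡ 947^2 = 896809 ≡ 1630 (mod 1667)
6^32 = (6^16)^2 ≡ 1630^2 = 2656900 ≡ 1369 (mod 1667)
6^47 = 6^32 · 6^8 · 6^4 · 6^2 · 6^1 ≡ 1369 · 947 · 1296 · 36 · 6 ≡ 1282 (mod 1667).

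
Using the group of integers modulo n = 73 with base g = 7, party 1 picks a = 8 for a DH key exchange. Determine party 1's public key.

64

Public value = 7^8 mod 73.
7^1 ≡ 7 (mod 73)
7^2 = (7^1)^2 ≡ 7^2 = 49 ≡ 49 (mod 73)
7^4 = (7^2)^2 ≡ 49^2 = 2401 ≡ 65 (mod 73)
7^8 = (7^4)^2 ≡ 65^2 = 4225 ≡ 64 (mod 73)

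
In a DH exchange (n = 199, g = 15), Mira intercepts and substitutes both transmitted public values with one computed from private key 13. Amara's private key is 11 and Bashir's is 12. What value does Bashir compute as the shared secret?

172

Bashir receives Mira's public value M = 15^13 mod 199 instead of the honest one.
15^1 ≡ 15 (mod 199)
15^2 = (15^1)^2 ≡ 15^2 = 225 ≡ 26 (mod 199)
15^4 = (15^2)^2 ≡ 26^2 = 676 ≡ 79 (mod 199)
15^8 = (15^4)^2 ≡ 79^2 = 6241 ≡ 72 (mod 199)
15^13 = 15^8 · 15^4 · 15^1 ≡ 72 · 79 · 15 ≡ 148 (mod 199).
So M = 148. Bashir computes K = M^12 mod 199.
148^1 ≡ 148 (mod 199)
148^2 = (148^1)^2 ≡ 148^2 = 21904 ≡ 14 (mod 199)
148^4 = (148^2)^2 ≡ 14^2 = 196 ≡ 196 (mod 199)
148^8 = (148^4)^2 ≡ 196^2 = 38416 ≡ 9 (mod 199)
148^12 = 148^8 · 148^4 ≡ 9 · 196 ≡ 172 (mod 199).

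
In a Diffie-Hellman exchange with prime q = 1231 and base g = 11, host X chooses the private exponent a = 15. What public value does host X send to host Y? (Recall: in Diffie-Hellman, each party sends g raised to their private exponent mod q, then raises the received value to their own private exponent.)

Public value = 11^15 (mod 1231).
11^1 ≡ 11 (mod 1231)
11^2 = (11^1)^2 ≡ 11^2 = 121 ≡ 121 (mod 1231)
11^4 = (11^2)^2 ≡ 121^2 = 14641 ≡ 1100 (mod 1231)
11^8 = (11^4)^2 ≡ 1100^2 = 1210000 ≡ 1158 (mod 1231)
11^15 = 11^8 · 11^4 · 11^2 · 11^1 ≡ 1158 · 1100 · 121 · 11 ≡ 1044 (mod 1231).

1044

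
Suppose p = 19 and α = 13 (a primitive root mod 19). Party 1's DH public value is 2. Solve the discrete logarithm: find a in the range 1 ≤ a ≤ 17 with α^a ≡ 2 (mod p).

Try successive powers of 13 modulo 19:
13^1 ≡ 13
13^2 ≡ 17
13^3 ≡ 12
13^4 ≡ 4
13^5 ≡ 14
13^6 ≡ 11
13^7 ≡ 10
13^8 ≡ 16
13^9 ≡ 18
13^10 ≡ 6
13^11 ≡ 2
Found: a = 11.

11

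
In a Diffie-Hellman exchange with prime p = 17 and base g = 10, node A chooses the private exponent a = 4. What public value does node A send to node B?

4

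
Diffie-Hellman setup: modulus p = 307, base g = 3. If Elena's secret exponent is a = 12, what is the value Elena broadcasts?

Public value = 3^{12} \pmod{307}.
3^1 ≡ 3 (mod 307)
3^2 = (3^1)^2 ≡ 3^2 = 9 ≡ 9 (mod 307)
3^4 = (3^2)^2 ≡ 9^2 = 81 ≡ 81 (mod 307)
3^8 = (3^4)^2 ≡ 81^2 = 6561 ≡ 114 (mod 307)
3^12 = 3^8 · 3^4 ≡ 114 · 81 ≡ 24 (mod 307).

24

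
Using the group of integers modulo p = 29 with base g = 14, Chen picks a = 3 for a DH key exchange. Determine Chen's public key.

Public value = 14^3 (mod 29).
14^1 ≡ 14 (mod 29)
14^2 = (14^1)^2 ≡ 14^2 = 196 ≡ 22 (mod 29)
14^3 = 14^2 · 14^1 ≡ 22 · 14 ≡ 18 (mod 29).

18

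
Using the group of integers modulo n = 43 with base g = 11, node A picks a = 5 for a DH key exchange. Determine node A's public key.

Public value = 11^5 mod 43.
11^1 ≡ 11 (mod 43)
11^2 = (11^1)^2 ≡ 11^2 = 121 ≡ 35 (mod 43)
11^4 = (11^2)^2 ≡ 35^2 = 1225 ≡ 21 (mod 43)
11^5 = 11^4 · 11^1 ≡ 21 · 11 ≡ 16 (mod 43).

16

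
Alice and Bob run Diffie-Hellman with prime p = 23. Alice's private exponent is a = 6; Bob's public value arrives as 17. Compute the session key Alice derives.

Shared key K = 17^6 mod 23.
17^1 ≡ 17 (mod 23)
17^2 = (17^1)^2 ≡ 17^2 = 289 ≡ 13 (mod 23)
17^4 = (17^2)^2 ≡ 13^2 = 169 ≡ 8 (mod 23)
17^6 = 17^4 · 17^2 ≡ 8 · 13 ≡ 12 (mod 23).

12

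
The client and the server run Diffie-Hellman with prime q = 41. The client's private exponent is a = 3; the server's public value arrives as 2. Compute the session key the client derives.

Shared key K = 2^3 mod 41.
2^1 ≡ 2 (mod 41)
2^2 = (2^1)^2 ≡ 2^2 = 4 ≡ 4 (mod 41)
2^3 = 2^2 · 2^1 ≡ 4 · 2 ≡ 8 (mod 41).

8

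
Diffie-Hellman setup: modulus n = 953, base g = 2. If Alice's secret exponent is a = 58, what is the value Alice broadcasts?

Public value = 2^{58} \pmod{953}.
2^1 ≡ 2 (mod 953)
2^2 = (2^1)^2 ≡ 2^2 = 4 ≡ 4 (mod 953)
2^4 = (2^2)^2 ≡ 4^2 = 16 ≡ 16 (mod 953)
2^8 = (2^4)^2 ≡ 16^2 = 256 ≡ 256 (mod 953)
2^16 = (2^8)^2 ≡ 256^2 = 65536 ≡ 732 (mod 953)
2^32 = (2^16)^2 ≡ 732^2 = 535824 ≡ 238 (mod 953)
2^58 = 2^32 · 2^16 · 2^8 · 2^2 ≡ 238 · 732 · 256 · 4 ≡ 349 (mod 953).

349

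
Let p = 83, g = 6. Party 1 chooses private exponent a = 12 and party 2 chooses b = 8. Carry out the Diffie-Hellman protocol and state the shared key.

Party 2 sends B = g^b mod p = 6^8 mod 83.
6^1 ≡ 6 (mod 83)
6^2 = (6^1)^2 ≡ 6^2 = 36 ≡ 36 (mod 83)
6^4 = (6^2)^2 ≡ 36^2 = 1296 ≡ 51 (mod 83)
6^8 = (6^4)^2 ≡ 51^2 = 2601 ≡ 28 (mod 83)
So B = 28. Party 1 then computes K = B^a mod p = 28^12 mod 83.
28^1 ≡ 28 (mod 83)
28^2 = (28^1)^2 ≡ 28^2 = 784 ≡ 37 (mod 83)
28^4 = (28^2)^2 ≡ 37^2 = 1369 ≡ 41 (mod 83)
28^8 = (28^4)^2 ≡ 41^2 = 1681 ≡ 21 (mod 83)
28^12 = 28^8 · 28^4 ≡ 21 · 41 ≡ 31 (mod 83).

31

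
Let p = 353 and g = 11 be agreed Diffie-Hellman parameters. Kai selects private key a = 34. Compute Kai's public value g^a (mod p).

Public value = 11^34 (mod 353).
11^1 ≡ 11 (mod 353)
11^2 = (11^1)^2 ≡ 11^2 = 121 ≡ 121 (mod 353)
11^4 = (11^2)^2 ≡ 121^2 = 14641 ≡ 168 (mod 353)
11^8 = (11^4)^2 ≡ 168^2 = 28224 ≡ 337 (mod 353)
11^16 = (11^8)^2 ≡ 337^2 = 113569 ≡ 256 (mod 353)
11^32 = (11^16)^2 ≡ 256^2 = 65536 ≡ 231 (mod 353)
11^34 = 11^32 · 11^2 ≡ 231 · 121 ≡ 64 (mod 353).

64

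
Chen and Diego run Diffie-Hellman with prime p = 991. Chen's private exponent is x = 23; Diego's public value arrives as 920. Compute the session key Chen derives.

Shared key K = 920^23 mod 991.
920^1 ≡ 920 (mod 991)
920^2 = (920^1)^2 ≡ 920^2 = 846400 ≡ 86 (mod 991)
920^4 = (920^2)^2 ≡ 86^2 = 7396 ≡ 459 (mod 991)
920^8 = (920^4)^2 ≡ 459^2 = 210681 ≡ 589 (mod 991)
920^16 = (920^8)^2 ≡ 589^2 = 346921 ≡ 71 (mod 991)
920^23 = 920^16 · 920^4 · 920^2 · 920^1 ≡ 71 · 459 · 86 · 920 ≡ 402 (mod 991).

402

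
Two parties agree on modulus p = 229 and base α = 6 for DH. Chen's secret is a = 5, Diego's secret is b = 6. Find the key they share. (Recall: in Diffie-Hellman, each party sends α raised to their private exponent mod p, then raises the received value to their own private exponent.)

186

Diego sends B = α^b mod p = 6^6 mod 229.
6^1 ≡ 6 (mod 229)
6^2 = (6^1)^2 ≡ 6^2 = 36 ≡ 36 (mod 229)
6^4 = (6^2)^2 ≡ 36^2 = 1296 ≡ 151 (mod 229)
6^6 = 6^4 · 6^2 ≡ 151 · 36 ≡ 169 (mod 229).
So B = 169. Chen then computes K = B^a mod p = 169^5 mod 229.
169^1 ≡ 169 (mod 229)
169^2 = (169^1)^2 ≡ 169^2 = 28561 ≡ 165 (mod 229)
169^4 = (169^2)^2 ≡ 165^2 = 27225 ≡ 203 (mod 229)
169^5 = 169^4 · 169^1 ≡ 203 · 169 ≡ 186 (mod 229).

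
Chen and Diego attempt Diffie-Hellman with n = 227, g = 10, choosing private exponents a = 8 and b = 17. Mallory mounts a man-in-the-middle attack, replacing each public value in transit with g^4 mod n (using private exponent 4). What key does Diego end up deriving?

Diego receives Mallory's public value M = 10^4 mod 227 instead of the honest one.
10^1 ≡ 10 (mod 227)
10^2 = (10^1)^2 ≡ 10^2 = 100 ≡ 100 (mod 227)
10^4 = (10^2)^2 ≡ 100^2 = 10000 ≡ 12 (mod 227)
So M = 12. Diego computes K = M^17 mod 227.
12^1 ≡ 12 (mod 227)
12^2 = (12^1)^2 ≡ 12^2 = 144 ≡ 144 (mod 227)
12^4 = (12^2)^2 ≡ 144^2 = 20736 ≡ 79 (mod 227)
12^8 = (12^4)^2 ≡ 79^2 = 6241 ≡ 112 (mod 227)
12^16 = (12^8)^2 ≡ 112^2 = 12544 ≡ 59 (mod 227)
12^17 = 12^16 · 12^1 ≡ 59 · 12 ≡ 27 (mod 227).

27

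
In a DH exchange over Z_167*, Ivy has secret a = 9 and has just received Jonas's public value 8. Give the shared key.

162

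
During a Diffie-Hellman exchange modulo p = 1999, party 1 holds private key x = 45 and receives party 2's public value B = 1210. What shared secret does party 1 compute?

207

Shared key K = 1210^45 mod 1999.
1210^1 ≡ 1210 (mod 1999)
1210^2 = (1210^1)^2 ≡ 1210^2 = 1464100 ≡ 832 (mod 1999)
1210^4 = (1210^2)^2 ≡ 832^2 = 692224 ≡ 570 (mod 1999)
1210^8 = (1210^4)^2 ≡ 570^2 = 324900 ≡ 1062 (mod 1999)
1210^16 = (1210^8)^2 ≡ 1062^2 = 1127844 ≡ 408 (mod 1999)
1210^32 = (1210^16)^2 ≡ 408^2 = 166464 ≡ 547 (mod 1999)
1210^45 = 1210^32 · 1210^8 · 1210^4 · 1210^1 ≡ 547 · 1062 · 570 · 1210 ≡ 207 (mod 1999).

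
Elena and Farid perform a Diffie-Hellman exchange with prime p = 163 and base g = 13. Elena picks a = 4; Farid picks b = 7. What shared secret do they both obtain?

150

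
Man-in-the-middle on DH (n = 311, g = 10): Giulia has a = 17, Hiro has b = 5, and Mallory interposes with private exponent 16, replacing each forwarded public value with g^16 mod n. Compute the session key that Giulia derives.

282

Giulia receives Mallory's public value M = 10^16 mod 311 instead of the honest one.
10^1 ≡ 10 (mod 311)
10^2 = (10^1)^2 ≡ 10^2 = 100 ≡ 100 (mod 311)
10^4 = (10^2)^2 ≡ 100^2 = 10000 ≡ 48 (mod 311)
10^8 = (10^4)^2 ≡ 48^2 = 2304 ≡ 127 (mod 311)
10^16 = (10^8)^2 ≡ 127^2 = 16129 ≡ 268 (mod 311)
So M = 268. Giulia computes K = M^17 mod 311.
268^1 ≡ 268 (mod 311)
268^2 = (268^1)^2 ≡ 268^2 = 71824 ≡ 294 (mod 311)
268^4 = (268^2)^2 ≡ 294^2 = 86436 ≡ 289 (mod 311)
268^8 = (268^4)^2 ≡ 289^2 = 83521 ≡ 173 (mod 311)
268^16 = (268^8)^2 ≡ 173^2 = 29929 ≡ 73 (mod 311)
268^17 = 268^16 · 268^1 ≡ 73 · 268 ≡ 282 (mod 311).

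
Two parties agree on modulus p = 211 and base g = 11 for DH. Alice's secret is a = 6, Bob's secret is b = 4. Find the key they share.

Bob sends B = g^b mod p = 11^4 mod 211.
11^1 ≡ 11 (mod 211)
11^2 = (11^1)^2 ≡ 11^2 = 121 ≡ 121 (mod 211)
11^4 = (11^2)^2 ≡ 121^2 = 14641 ≡ 82 (mod 211)
So B = 82. Alice then computes K = B^a mod p = 82^6 mod 211.
82^1 ≡ 82 (mod 211)
82^2 = (82^1)^2 ≡ 82^2 = 6724 ≡ 183 (mod 211)
82^4 = (82^2)^2 ≡ 183^2 = 33489 ≡ 151 (mod 211)
82^6 = 82^4 · 82^2 ≡ 151 · 183 ≡ 203 (mod 211).

203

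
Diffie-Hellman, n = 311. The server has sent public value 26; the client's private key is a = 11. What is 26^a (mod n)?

Shared key K = 26^11 mod 311.
26^1 ≡ 26 (mod 311)
26^2 = (26^1)^2 ≡ 26^2 = 676 ≡ 54 (mod 311)
26^4 = (26^2)^2 ≡ 54^2 = 2916 ≡ 117 (mod 311)
26^8 = (26^4)^2 ≡ 117^2 = 13689 ≡ 5 (mod 311)
26^11 = 26^8 · 26^2 · 26^1 ≡ 5 · 54 · 26 ≡ 178 (mod 311).

178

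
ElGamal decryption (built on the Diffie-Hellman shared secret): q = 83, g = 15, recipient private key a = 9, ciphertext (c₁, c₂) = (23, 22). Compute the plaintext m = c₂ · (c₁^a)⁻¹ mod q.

53

Shared mask s = c₁^a mod q = 23^9 mod 83.
23^1 ≡ 23 (mod 83)
23^2 = (23^1)^2 ≡ 23^2 = 529 ≡ 31 (mod 83)
23^4 = (23^2)^2 ≡ 31^2 = 961 ≡ 48 (mod 83)
23^8 = (23^4)^2 ≡ 48^2 = 2304 ≡ 63 (mod 83)
23^9 = 23^8 · 23^1 ≡ 63 · 23 ≡ 38 (mod 83).
So s = 38; s⁻¹ ≡ 59 (mod 83).
m = c₂ · s⁻¹ mod 83 = 22 · 59 mod 83 = 53.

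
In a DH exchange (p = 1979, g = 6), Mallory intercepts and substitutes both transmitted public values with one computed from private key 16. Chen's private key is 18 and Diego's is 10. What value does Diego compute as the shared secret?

Diego receives Mallory's public value M = 6^16 mod 1979 instead of the honest one.
6^1 ≡ 6 (mod 1979)
6^2 = (6^1)^2 ≡ 6^2 = 36 ≡ 36 (mod 1979)
6^4 = (6^2)^2 ≡ 36^2 = 1296 ≡ 1296 (mod 1979)
6^8 = (6^4)^2 ≡ 1296^2 = 1679616 ≡ 1424 (mod 1979)
6^16 = (6^8)^2 ≡ 1424^2 = 2027776 ≡ 1280 (mod 1979)
So M = 1280. Diego computes K = M^10 mod 1979.
1280^1 ≡ 1280 (mod 1979)
1280^2 = (1280^1)^2 ≡ 1280^2 = 1638400 ≡ 1767 (mod 1979)
1280^4 = (1280^2)^2 ≡ 1767^2 = 3122289 ≡ 1406 (mod 1979)
1280^8 = (1280^4)^2 ≡ 1406^2 = 1976836 ≡ 1794 (mod 1979)
1280^10 = 1280^8 · 1280^2 ≡ 1794 · 1767 ≡ 1619 (mod 1979).

1619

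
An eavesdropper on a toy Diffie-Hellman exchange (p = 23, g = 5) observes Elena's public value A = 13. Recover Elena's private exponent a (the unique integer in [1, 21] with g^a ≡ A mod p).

14

Try successive powers of 5 modulo 23:
5^1 ≡ 5
5^2 ≡ 2
5^3 ≡ 10
5^4 ≡ 4
5^5 ≡ 20
5^6 ≡ 8
5^7 ≡ 17
5^8 ≡ 16
5^9 ≡ 11
5^10 ≡ 9
5^11 ≡ 22
5^12 ≡ 18
5^13 ≡ 21
5^14 ≡ 13
Found: a = 14.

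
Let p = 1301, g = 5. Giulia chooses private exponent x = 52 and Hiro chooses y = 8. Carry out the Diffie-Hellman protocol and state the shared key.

Giulia sends A = g^x mod p = 5^52 mod 1301.
5^1 ≡ 5 (mod 1301)
5^2 = (5^1)^2 ≡ 5^2 = 25 ≡ 25 (mod 1301)
5^4 = (5^2)^2 ≡ 25^2 = 625 ≡ 625 (mod 1301)
5^8 = (5^4)^2 ≡ 625^2 = 390625 ≡ 325 (mod 1301)
5^16 = (5^8)^2 ≡ 325^2 = 105625 ≡ 244 (mod 1301)
5^32 = (5^16)^2 ≡ 244^2 = 59536 ≡ 991 (mod 1301)
5^52 = 5^32 · 5^16 · 5^4 ≡ 991 · 244 · 625 ≡ 738 (mod 1301).
So A = 738. Hiro then computes K = A^y mod p = 738^8 mod 1301.
738^1 ≡ 738 (mod 1301)
738^2 = (738^1)^2 ≡ 738^2 = 544644 ≡ 826 (mod 1301)
738^4 = (738^2)^2 ≡ 826^2 = 682276 ≡ 552 (mod 1301)
738^8 = (738^4)^2 ≡ 552^2 = 304704 ≡ 270 (mod 1301)

270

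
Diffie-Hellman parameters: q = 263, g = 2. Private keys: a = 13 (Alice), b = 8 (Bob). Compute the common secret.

233

Bob sends B = g^b mod q = 2^8 mod 263.
2^1 ≡ 2 (mod 263)
2^2 = (2^1)^2 ≡ 2^2 = 4 ≡ 4 (mod 263)
2^4 = (2^2)^2 ≡ 4^2 = 16 ≡ 16 (mod 263)
2^8 = (2^4)^2 ≡ 16^2 = 256 ≡ 256 (mod 263)
So B = 256. Alice then computes K = B^a mod q = 256^13 mod 263.
256^1 ≡ 256 (mod 263)
256^2 = (256^1)^2 ≡ 256^2 = 65536 ≡ 49 (mod 263)
256^4 = (256^2)^2 ≡ 49^2 = 2401 ≡ 34 (mod 263)
256^8 = (256^4)^2 ≡ 34^2 = 1156 ≡ 104 (mod 263)
256^13 = 256^8 · 256^4 · 256^1 ≡ 104 · 34 · 256 ≡ 233 (mod 263).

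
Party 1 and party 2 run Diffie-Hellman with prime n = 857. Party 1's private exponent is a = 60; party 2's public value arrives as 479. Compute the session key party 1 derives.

Shared key K = 479^60 mod 857.
479^1 ≡ 479 (mod 857)
479^2 = (479^1)^2 ≡ 479^2 = 229441 ≡ 622 (mod 857)
479^4 = (479^2)^2 ≡ 622^2 = 386884 ≡ 377 (mod 857)
479^8 = (479^4)^2 ≡ 377^2 = 142129 ≡ 724 (mod 857)
479^16 = (479^8)^2 ≡ 724^2 = 524176 ≡ 549 (mod 857)
479^32 = (479^16)^2 ≡ 549^2 = 301401 ≡ 594 (mod 857)
479^60 = 479^32 · 479^16 · 479^8 · 479^4 ≡ 594 · 549 · 724 · 377 ≡ 529 (mod 857).

529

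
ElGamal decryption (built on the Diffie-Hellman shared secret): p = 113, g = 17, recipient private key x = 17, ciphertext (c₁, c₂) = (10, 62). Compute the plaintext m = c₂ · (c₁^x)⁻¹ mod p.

Shared mask s = c₁^x mod p = 10^17 mod 113.
10^1 ≡ 10 (mod 113)
10^2 = (10^1)^2 ≡ 10^2 = 100 ≡ 100 (mod 113)
10^4 = (10^2)^2 ≡ 100^2 = 10000 ≡ 56 (mod 113)
10^8 = (10^4)^2 ≡ 56^2 = 3136 ≡ 85 (mod 113)
10^16 = (10^8)^2 ≡ 85^2 = 7225 ≡ 106 (mod 113)
10^17 = 10^16 · 10^1 ≡ 106 · 10 ≡ 43 (mod 113).
So s = 43; s⁻¹ ≡ 92 (mod 113).
m = c₂ · s⁻¹ mod 113 = 62 · 92 mod 113 = 54.

54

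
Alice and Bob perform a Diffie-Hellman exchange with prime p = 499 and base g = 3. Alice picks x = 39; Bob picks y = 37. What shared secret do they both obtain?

Bob sends B = g^y mod p = 3^37 mod 499.
3^1 ≡ 3 (mod 499)
3^2 = (3^1)^2 ≡ 3^2 = 9 ≡ 9 (mod 499)
3^4 = (3^2)^2 ≡ 9^2 = 81 ≡ 81 (mod 499)
3^8 = (3^4)^2 ≡ 81^2 = 6561 ≡ 74 (mod 499)
3^16 = (3^8)^2 ≡ 74^2 = 5476 ≡ 486 (mod 499)
3^32 = (3^16)^2 ≡ 486^2 = 236196 ≡ 169 (mod 499)
3^37 = 3^32 · 3^4 · 3^1 ≡ 169 · 81 · 3 ≡ 149 (mod 499).
So B = 149. Alice then computes K = B^x mod p = 149^39 mod 499.
149^1 ≡ 149 (mod 499)
149^2 = (149^1)^2 ≡ 149^2 = 22201 ≡ 245 (mod 499)
149^4 = (149^2)^2 ≡ 245^2 = 60025 ≡ 145 (mod 499)
149^8 = (149^4)^2 ≡ 145^2 = 21025 ≡ 67 (mod 499)
149^16 = (149^8)^2 ≡ 67^2 = 4489 ≡ 497 (mod 499)
149^32 = (149^16)^2 ≡ 497^2 = 247009 ≡ 4 (mod 499)
149^39 = 149^32 · 149^4 · 149^2 · 149^1 ≡ 4 · 145 · 245 · 149 ≡ 330 (mod 499).

330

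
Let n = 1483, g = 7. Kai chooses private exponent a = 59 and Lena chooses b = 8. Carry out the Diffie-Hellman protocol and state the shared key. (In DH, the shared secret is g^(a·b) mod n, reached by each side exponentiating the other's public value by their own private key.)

Lena sends B = g^b mod n = 7^8 mod 1483.
7^1 ≡ 7 (mod 1483)
7^2 = (7^1)^2 ≡ 7^2 = 49 ≡ 49 (mod 1483)
7^4 = (7^2)^2 ≡ 49^2 = 2401 ≡ 918 (mod 1483)
7^8 = (7^4)^2 ≡ 918^2 = 842724 ≡ 380 (mod 1483)
So B = 380. Kai then computes K = B^a mod n = 380^59 mod 1483.
380^1 ≡ 380 (mod 1483)
380^2 = (380^1)^2 ≡ 380^2 = 144400 ≡ 549 (mod 1483)
380^4 = (380^2)^2 ≡ 549^2 = 301401 ≡ 352 (mod 1483)
380^8 = (380^4)^2 ≡ 352^2 = 123904 ≡ 815 (mod 1483)
380^16 = (380^8)^2 ≡ 815^2 = 664225 ≡ 1324 (mod 1483)
380^32 = (380^16)^2 ≡ 1324^2 = 1752976 ≡ 70 (mod 1483)
380^59 = 380^32 · 380^16 · 380^8 · 380^2 · 380^1 ≡ 70 · 1324 · 815 · 549 · 380 ≡ 426 (mod 1483).

426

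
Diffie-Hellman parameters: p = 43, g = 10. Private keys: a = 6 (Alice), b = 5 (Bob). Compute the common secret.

Bob sends B = g^b mod p = 10^5 mod 43.
10^1 ≡ 10 (mod 43)
10^2 = (10^1)^2 ≡ 10^2 = 100 ≡ 14 (mod 43)
10^4 = (10^2)^2 ≡ 14^2 = 196 ≡ 24 (mod 43)
10^5 = 10^4 · 10^1 ≡ 24 · 10 ≡ 25 (mod 43).
So B = 25. Alice then computes K = B^a mod p = 25^6 mod 43.
25^1 ≡ 25 (mod 43)
25^2 = (25^1)^2 ≡ 25^2 = 625 ≡ 23 (mod 43)
25^4 = (25^2)^2 ≡ 23^2 = 529 ≡ 13 (mod 43)
25^6 = 25^4 · 25^2 ≡ 13 · 23 ≡ 41 (mod 43).

41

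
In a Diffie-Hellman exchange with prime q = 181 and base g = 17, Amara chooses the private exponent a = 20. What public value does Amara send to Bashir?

73

Public value = 17^20 (mod 181).
17^1 ≡ 17 (mod 181)
17^2 = (17^1)^2 ≡ 17^2 = 289 ≡ 108 (mod 181)
17^4 = (17^2)^2 ≡ 108^2 = 11664 ≡ 80 (mod 181)
17^8 = (17^4)^2 ≡ 80^2 = 6400 ≡ 65 (mod 181)
17^16 = (17^8)^2 ≡ 65^2 = 4225 ≡ 62 (mod 181)
17^20 = 17^16 · 17^4 ≡ 62 · 80 ≡ 73 (mod 181).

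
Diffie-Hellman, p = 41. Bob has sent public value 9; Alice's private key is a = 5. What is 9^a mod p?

Shared key K = 9^5 mod 41.
9^1 ≡ 9 (mod 41)
9^2 = (9^1)^2 ≡ 9^2 = 81 ≡ 40 (mod 41)
9^4 = (9^2)^2 ≡ 40^2 = 1600 ≡ 1 (mod 41)
9^5 = 9^4 · 9^1 ≡ 1 · 9 ≡ 9 (mod 41).

9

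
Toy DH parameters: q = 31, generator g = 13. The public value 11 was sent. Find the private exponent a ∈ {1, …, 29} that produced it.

Try successive powers of 13 modulo 31:
13^1 ≡ 13
13^2 ≡ 14
13^3 ≡ 27
13^4 ≡ 10
13^5 ≡ 6
13^6 ≡ 16
13^7 ≡ 22
13^8 ≡ 7
13^9 ≡ 29
13^10 ≡ 5
13^11 ≡ 3
13^12 ≡ 8
13^13 ≡ 11
Found: a = 13.

13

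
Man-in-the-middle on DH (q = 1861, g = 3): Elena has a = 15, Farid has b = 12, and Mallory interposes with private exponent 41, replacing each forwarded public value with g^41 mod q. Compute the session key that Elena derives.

Elena receives Mallory's public value M = 3^41 mod 1861 instead of the honest one.
3^1 ≡ 3 (mod 1861)
3^2 = (3^1)^2 ≡ 3^2 = 9 ≡ 9 (mod 1861)
3^4 = (3^2)^2 ≡ 9^2 = 81 ≡ 81 (mod 1861)
3^8 = (3^4)^2 ≡ 81^2 = 6561 ≡ 978 (mod 1861)
3^16 = (3^8)^2 ≡ 978^2 = 956484 ≡ 1791 (mod 1861)
3^32 = (3^16)^2 ≡ 1791^2 = 3207681 ≡ 1178 (mod 1861)
3^41 = 3^32 · 3^8 · 3^1 ≡ 1178 · 978 · 3 ≡ 375 (mod 1861).
So M = 375. Elena computes K = M^15 mod 1861.
375^1 ≡ 375 (mod 1861)
375^2 = (375^1)^2 ≡ 375^2 = 140625 ≡ 1050 (mod 1861)
375^4 = (375^2)^2 ≡ 1050^2 = 1102500 ≡ 788 (mod 1861)
375^8 = (375^4)^2 ≡ 788^2 = 620944 ≡ 1231 (mod 1861)
375^15 = 375^8 · 375^4 · 375^2 · 375^1 ≡ 1231 · 788 · 1050 · 375 ≡ 314 (mod 1861).

314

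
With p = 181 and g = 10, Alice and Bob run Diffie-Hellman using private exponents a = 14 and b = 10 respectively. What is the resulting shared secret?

Alice sends A = g^a mod p = 10^14 mod 181.
10^1 ≡ 10 (mod 181)
10^2 = (10^1)^2 ≡ 10^2 = 100 ≡ 100 (mod 181)
10^4 = (10^2)^2 ≡ 100^2 = 10000 ≡ 45 (mod 181)
10^8 = (10^4)^2 ≡ 45^2 = 2025 ≡ 34 (mod 181)
10^14 = 10^8 · 10^4 · 10^2 ≡ 34 · 45 · 100 ≡ 55 (mod 181).
So A = 55. Bob then computes K = A^b mod p = 55^10 mod 181.
55^1 ≡ 55 (mod 181)
55^2 = (55^1)^2 ≡ 55^2 = 3025 ≡ 129 (mod 181)
55^4 = (55^2)^2 ≡ 129^2 = 16641 ≡ 170 (mod 181)
55^8 = (55^4)^2 ≡ 170^2 = 28900 ≡ 121 (mod 181)
55^10 = 55^8 · 55^2 ≡ 121 · 129 ≡ 43 (mod 181).

43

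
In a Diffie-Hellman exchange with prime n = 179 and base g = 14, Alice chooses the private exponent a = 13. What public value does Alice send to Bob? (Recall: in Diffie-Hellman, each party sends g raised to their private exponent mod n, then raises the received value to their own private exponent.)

100

Public value = 14^13 (mod 179).
14^1 ≡ 14 (mod 179)
14^2 = (14^1)^2 ≡ 14^2 = 196 ≡ 17 (mod 179)
14^4 = (14^2)^2 ≡ 17^2 = 289 ≡ 110 (mod 179)
14^8 = (14^4)^2 ≡ 110^2 = 12100 ≡ 107 (mod 179)
14^13 = 14^8 · 14^4 · 14^1 ≡ 107 · 110 · 14 ≡ 100 (mod 179).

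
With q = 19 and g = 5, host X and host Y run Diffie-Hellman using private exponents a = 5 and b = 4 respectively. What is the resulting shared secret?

Host X sends A = g^a mod q = 5^5 mod 19.
5^1 ≡ 5 (mod 19)
5^2 = (5^1)^2 ≡ 5^2 = 25 ≡ 6 (mod 19)
5^4 = (5^2)^2 ≡ 6^2 = 36 ≡ 17 (mod 19)
5^5 = 5^4 · 5^1 ≡ 17 · 5 ≡ 9 (mod 19).
So A = 9. Host Y then computes K = A^b mod q = 9^4 mod 19.
9^1 ≡ 9 (mod 19)
9^2 = (9^1)^2 ≡ 9^2 = 81 ≡ 5 (mod 19)
9^4 = (9^2)^2 ≡ 5^2 = 25 ≡ 6 (mod 19)

6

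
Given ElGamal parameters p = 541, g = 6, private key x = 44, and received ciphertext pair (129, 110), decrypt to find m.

Shared mask s = c₁^x mod p = 129^44 mod 541.
129^1 ≡ 129 (mod 541)
129^2 = (129^1)^2 ≡ 129^2 = 16641 ≡ 411 (mod 541)
129^4 = (129^2)^2 ≡ 411^2 = 168921 ≡ 129 (mod 541)
129^8 = (129^4)^2 ≡ 129^2 = 16641 ≡ 411 (mod 541)
129^16 = (129^8)^2 ≡ 411^2 = 168921 ≡ 129 (mod 541)
129^32 = (129^16)^2 ≡ 129^2 = 16641 ≡ 411 (mod 541)
129^44 = 129^32 · 129^8 · 129^4 ≡ 411 · 411 · 129 ≡ 411 (mod 541).
So s = 411; s⁻¹ ≡ 129 (mod 541).
m = c₂ · s⁻¹ mod 541 = 110 · 129 mod 541 = 124.

124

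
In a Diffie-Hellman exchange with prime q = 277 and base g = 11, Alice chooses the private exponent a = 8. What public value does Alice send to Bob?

215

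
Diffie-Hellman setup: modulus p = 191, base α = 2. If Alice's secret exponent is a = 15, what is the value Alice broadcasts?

107

Public value = 2^15 mod 191.
2^1 ≡ 2 (mod 191)
2^2 = (2^1)^2 ≡ 2^2 = 4 ≡ 4 (mod 191)
2^4 = (2^2)^2 ≡ 4^2 = 16 ≡ 16 (mod 191)
2^8 = (2^4)^2 ≡ 16^2 = 256 ≡ 65 (mod 191)
2^15 = 2^8 · 2^4 · 2^2 · 2^1 ≡ 65 · 16 · 4 · 2 ≡ 107 (mod 191).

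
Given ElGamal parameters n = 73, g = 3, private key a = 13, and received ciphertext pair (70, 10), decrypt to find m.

Shared mask s = c₁^a mod n = 70^13 mod 73.
70^1 ≡ 70 (mod 73)
70^2 = (70^1)^2 ≡ 70^2 = 4900 ≡ 9 (mod 73)
70^4 = (70^2)^2 ≡ 9^2 = 81 ≡ 8 (mod 73)
70^8 = (70^4)^2 ≡ 8^2 = 64 ≡ 64 (mod 73)
70^13 = 70^8 · 70^4 · 70^1 ≡ 64 · 8 · 70 ≡ 70 (mod 73).
So s = 70; s⁻¹ ≡ 24 (mod 73).
m = c₂ · s⁻¹ mod 73 = 10 · 24 mod 73 = 21.

21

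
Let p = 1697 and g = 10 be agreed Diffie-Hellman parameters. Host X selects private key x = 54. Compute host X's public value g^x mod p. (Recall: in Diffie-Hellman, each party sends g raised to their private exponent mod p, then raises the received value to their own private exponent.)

Public value = 10^54 mod 1697.
10^1 ≡ 10 (mod 1697)
10^2 = (10^1)^2 ≡ 10^2 = 100 ≡ 100 (mod 1697)
10^4 = (10^2)^2 ≡ 100^2 = 10000 ≡ 1515 (mod 1697)
10^8 = (10^4)^2 ≡ 1515^2 = 2295225 ≡ 881 (mod 1697)
10^16 = (10^8)^2 ≡ 881^2 = 776161 ≡ 632 (mod 1697)
10^32 = (10^16)^2 ≡ 632^2 = 399424 ≡ 629 (mod 1697)
10^54 = 10^32 · 10^16 · 10^4 · 10^2 ≡ 629 · 632 · 1515 · 100 ≡ 564 (mod 1697).

564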